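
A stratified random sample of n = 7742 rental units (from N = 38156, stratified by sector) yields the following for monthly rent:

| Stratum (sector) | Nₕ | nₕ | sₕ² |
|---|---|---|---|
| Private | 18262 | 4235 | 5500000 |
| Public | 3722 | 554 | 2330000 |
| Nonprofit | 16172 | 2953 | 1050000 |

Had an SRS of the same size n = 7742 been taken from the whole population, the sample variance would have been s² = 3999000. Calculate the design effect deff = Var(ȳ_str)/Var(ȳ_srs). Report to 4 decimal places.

Var(ȳ_str) = Σ Wₕ²(1−fₕ)sₕ²/nₕ with Wₕ = Nₕ/38156:
  Private: (18262/38156)²·(1−4235/18262)·5500000/4235 = 228.50554
  Public: (3722/38156)²·(1−554/3722)·2330000/554 = 34.062931
  Nonprofit: (16172/38156)²·(1−2953/16172)·1050000/2953 = 52.21106
  → Var(ȳ_str) = 314.77953.
Var(ȳ_srs) = (1 − 7742/38156)·3999000/7742 = 411.72661.
deff = 314.77953 / 411.72661 = 0.7645.

0.7645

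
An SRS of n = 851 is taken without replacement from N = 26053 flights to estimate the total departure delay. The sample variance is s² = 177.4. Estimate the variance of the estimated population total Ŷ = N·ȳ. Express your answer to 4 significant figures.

1.369 × 10^8

Var(Ŷ) = N²·Var(ȳ) = N²·(1 − n/N)·s²/n.
f = 851/26053 = 0.03266418; Var(ȳ) = 0.96733582·177.4/851 = 0.20165144.
Var(Ŷ) = 26053² · 0.20165144 = 1.3687269 × 10^8.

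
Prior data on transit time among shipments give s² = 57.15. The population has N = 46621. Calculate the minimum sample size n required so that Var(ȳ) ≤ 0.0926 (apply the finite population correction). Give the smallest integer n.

610

Without fpc, n₀ = s²/D = 57.15/0.0926 = 617.1706.
With fpc, (1 − n/N)·s²/n ≤ D requires n ≥ n₀/(1 + n₀/N) = 617.1706/(1 + 617.1706/46621) = 609.1072.
Rounding up, n = 610.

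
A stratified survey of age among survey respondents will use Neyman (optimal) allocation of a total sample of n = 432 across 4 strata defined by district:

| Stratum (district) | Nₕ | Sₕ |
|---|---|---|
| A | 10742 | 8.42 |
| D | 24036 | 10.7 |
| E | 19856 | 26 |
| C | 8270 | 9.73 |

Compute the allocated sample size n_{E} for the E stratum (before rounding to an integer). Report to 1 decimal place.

236.2

Neyman allocation: nₕ = n·NₕSₕ / Σⱼ NⱼSⱼ.
Σ NⱼSⱼ = 10742·8.42 + 24036·10.7 + 19856·26 + 8270·9.73 = 944355.94.
n_{E} = 432·19856·26 / 944355.94 = 236.2.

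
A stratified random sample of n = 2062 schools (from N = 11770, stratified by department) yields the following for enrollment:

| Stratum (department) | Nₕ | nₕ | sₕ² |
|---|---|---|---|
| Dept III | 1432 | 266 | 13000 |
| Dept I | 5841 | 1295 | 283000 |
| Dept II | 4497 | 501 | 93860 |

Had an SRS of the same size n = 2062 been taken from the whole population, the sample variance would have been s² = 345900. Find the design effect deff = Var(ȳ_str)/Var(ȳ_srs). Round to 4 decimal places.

0.4826

Var(ȳ_str) = Σ Wₕ²(1−fₕ)sₕ²/nₕ with Wₕ = Nₕ/11770:
  Dept III: (1432/11770)²·(1−266/1432)·13000/266 = 0.58904756
  Dept I: (5841/11770)²·(1−1295/5841)·283000/1295 = 41.887108
  Dept II: (4497/11770)²·(1−501/4497)·93860/501 = 24.30179
  → Var(ȳ_str) = 66.777946.
Var(ȳ_srs) = (1 − 2062/11770)·345900/2062 = 138.36148.
deff = 66.777946 / 138.36148 = 0.4826.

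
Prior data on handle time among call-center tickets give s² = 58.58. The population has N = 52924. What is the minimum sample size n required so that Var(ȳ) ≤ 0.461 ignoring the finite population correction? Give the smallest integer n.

128

Without fpc, n₀ = s²/D = 58.58/0.461 = 127.0716.
Rounding up, n = 128.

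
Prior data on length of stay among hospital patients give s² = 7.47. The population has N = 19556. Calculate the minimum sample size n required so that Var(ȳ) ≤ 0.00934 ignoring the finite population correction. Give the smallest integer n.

Without fpc, n₀ = s²/D = 7.47/0.00934 = 799.7859.
Rounding up, n = 800.

800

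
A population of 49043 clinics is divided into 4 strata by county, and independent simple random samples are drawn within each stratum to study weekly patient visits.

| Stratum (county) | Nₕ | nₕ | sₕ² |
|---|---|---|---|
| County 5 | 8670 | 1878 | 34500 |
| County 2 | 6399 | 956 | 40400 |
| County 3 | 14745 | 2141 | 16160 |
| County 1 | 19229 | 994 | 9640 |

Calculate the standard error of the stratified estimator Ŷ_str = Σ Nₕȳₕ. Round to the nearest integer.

Var(Ŷ_str) = Σₕ Nₕ²(1 − fₕ)sₕ²/nₕ.
County 5: 8670²·(1 − 1878/8670)·34500/1878 = 1.0817833 × 10^9.
County 2: 6399²·(1 − 956/6399)·40400/956 = 1.4718851 × 10^9.
County 3: 14745²·(1 − 2141/14745)·16160/2141 = 1.4027422 × 10^9.
County 1: 19229²·(1 − 994/19229)·9640/994 = 3.4005809 × 10^9.
Sum = 7.3569915 × 10^9.
SE = √(7.3569915 × 10^9) = 85773.

85773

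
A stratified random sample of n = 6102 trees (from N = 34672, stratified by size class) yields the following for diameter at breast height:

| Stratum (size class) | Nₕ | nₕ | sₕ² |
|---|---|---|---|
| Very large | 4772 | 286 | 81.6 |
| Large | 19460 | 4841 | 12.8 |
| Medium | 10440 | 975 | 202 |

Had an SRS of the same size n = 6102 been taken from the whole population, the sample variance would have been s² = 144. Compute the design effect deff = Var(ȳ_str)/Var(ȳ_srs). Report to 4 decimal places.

1.1692

Var(ȳ_str) = Σ Wₕ²(1−fₕ)sₕ²/nₕ with Wₕ = Nₕ/34672:
  Very large: (4772/34672)²·(1−286/4772)·81.6/286 = 0.0050807291
  Large: (19460/34672)²·(1−4841/19460)·12.8/4841 = 6.2571649 × 10^-4
  Medium: (10440/34672)²·(1−975/10440)·202/975 = 0.017029821
  → Var(ȳ_str) = 0.022736267.
Var(ȳ_srs) = (1 − 6102/34672)·144/6102 = 0.019445613.
deff = 0.022736267 / 0.019445613 = 1.1692.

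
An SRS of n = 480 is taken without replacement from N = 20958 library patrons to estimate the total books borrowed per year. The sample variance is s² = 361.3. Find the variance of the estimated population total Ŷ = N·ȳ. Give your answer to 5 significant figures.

Var(Ŷ) = N²·Var(ȳ) = N²·(1 − n/N)·s²/n.
f = 480/20958 = 0.02290295; Var(ȳ) = 0.97709705·361.3/480 = 0.73546909.
Var(Ŷ) = 20958² · 0.73546909 = 3.230458 × 10^8.

3.2305 × 10^8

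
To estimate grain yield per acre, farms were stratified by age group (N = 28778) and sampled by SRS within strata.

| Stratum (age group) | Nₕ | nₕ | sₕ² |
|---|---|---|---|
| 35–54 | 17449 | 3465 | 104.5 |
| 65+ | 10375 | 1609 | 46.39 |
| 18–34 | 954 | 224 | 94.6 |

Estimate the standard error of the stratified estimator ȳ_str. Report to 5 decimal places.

0.11139

Var(ȳ_str) = Σₕ Wₕ²(1 − fₕ)sₕ²/nₕ with Wₕ = Nₕ/N, N = 28778.
35–54: Wₕ = 0.60633123; term = 0.60633123²·(1 − 0.19857872)·104.5/3465 = 0.0088857439.
65+: Wₕ = 0.36051845; term = 0.36051845²·(1 − 0.15508434)·46.39/1609 = 0.0031661879.
18–34: Wₕ = 0.03315032; term = 0.03315032²·(1 − 0.23480084)·94.6/224 = 3.5513472 × 10^-4.
Sum = 0.012407067.
SE = √(0.012407067) = 0.11139.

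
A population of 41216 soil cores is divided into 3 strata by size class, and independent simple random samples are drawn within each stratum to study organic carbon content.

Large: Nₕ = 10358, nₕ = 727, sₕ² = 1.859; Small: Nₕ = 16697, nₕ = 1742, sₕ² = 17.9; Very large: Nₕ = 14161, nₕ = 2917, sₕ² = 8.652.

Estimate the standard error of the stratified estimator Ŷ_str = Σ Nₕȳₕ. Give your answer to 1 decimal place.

1814.7

Var(Ŷ_str) = Σₕ Nₕ²(1 − fₕ)sₕ²/nₕ.
Large: 10358²·(1 − 727/10358)·1.859/727 = 255089.32.
Small: 16697²·(1 − 1742/16697)·17.9/1742 = 2.565841 × 10^6.
Very large: 14161²·(1 − 2917/14161)·8.652/2917 = 472274.87.
Sum = 3.2932052 × 10^6.
SE = √(3.2932052 × 10^6) = 1814.7.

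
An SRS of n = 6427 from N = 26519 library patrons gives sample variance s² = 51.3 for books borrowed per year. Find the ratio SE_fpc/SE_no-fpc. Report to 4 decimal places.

f = n/N = 6427/26519 = 0.24235454.
SE_no-fpc = √(s²/n) = 0.089341766; SE_fpc = √((1−f)s²/n) = 0.077765603.
Ratio = √(1−f) = 0.87042832.

0.8704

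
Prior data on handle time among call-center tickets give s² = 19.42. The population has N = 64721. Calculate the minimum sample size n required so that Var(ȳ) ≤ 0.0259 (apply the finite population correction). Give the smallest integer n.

Without fpc, n₀ = s²/D = 19.42/0.0259 = 749.8069.
With fpc, (1 − n/N)·s²/n ≤ D requires n ≥ n₀/(1 + n₀/N) = 749.8069/(1 + 749.8069/64721) = 741.2197.
Rounding up, n = 742.

742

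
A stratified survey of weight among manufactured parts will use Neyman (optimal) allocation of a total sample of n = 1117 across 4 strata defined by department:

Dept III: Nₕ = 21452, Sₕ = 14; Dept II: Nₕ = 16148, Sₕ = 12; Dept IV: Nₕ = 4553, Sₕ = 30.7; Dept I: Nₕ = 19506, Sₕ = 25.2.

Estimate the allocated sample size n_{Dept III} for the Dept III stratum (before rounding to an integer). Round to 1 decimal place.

Neyman allocation: nₕ = n·NₕSₕ / Σⱼ NⱼSⱼ.
Σ NⱼSⱼ = 21452·14 + 16148·12 + 4553·30.7 + 19506·25.2 = 1.1254323 × 10^6.
n_{Dept III} = 1117·21452·14 / (1.1254323 × 10^6) = 298.1.

298.1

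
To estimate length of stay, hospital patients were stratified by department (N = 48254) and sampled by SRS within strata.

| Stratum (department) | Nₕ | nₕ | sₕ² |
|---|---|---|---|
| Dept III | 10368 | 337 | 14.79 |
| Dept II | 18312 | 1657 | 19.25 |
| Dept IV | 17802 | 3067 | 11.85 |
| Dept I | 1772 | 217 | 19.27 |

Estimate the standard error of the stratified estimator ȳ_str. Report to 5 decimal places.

0.06342

Var(ȳ_str) = Σₕ Wₕ²(1 − fₕ)sₕ²/nₕ with Wₕ = Nₕ/N, N = 48254.
Dept III: Wₕ = 0.21486302; term = 0.21486302²·(1 − 0.03250386)·14.79/337 = 0.0019602472.
Dept II: Wₕ = 0.37949186; term = 0.37949186²·(1 − 0.09048711)·19.25/1657 = 0.0015216753.
Dept IV: Wₕ = 0.36892278; term = 0.36892278²·(1 − 0.17228401)·11.85/3067 = 4.3526813 × 10^-4.
Dept I: Wₕ = 0.03672234; term = 0.03672234²·(1 − 0.12246050)·19.27/217 = 1.0508711 × 10^-4.
Sum = 0.0040222777.
SE = √(0.0040222777) = 0.06342.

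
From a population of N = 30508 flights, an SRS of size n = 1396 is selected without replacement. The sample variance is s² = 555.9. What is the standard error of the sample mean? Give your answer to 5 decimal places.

Under SRS without replacement, Var(ȳ) = (1 − f)·s²/n with f = n/N = 1396/30508 = 0.04575849.
Var(ȳ) = (1 − 0.04575849)·555.9/1396 = 0.95424151·0.39820917 = 0.37998772.
SE(ȳ) = √(0.37998772) = 0.61643.

0.61643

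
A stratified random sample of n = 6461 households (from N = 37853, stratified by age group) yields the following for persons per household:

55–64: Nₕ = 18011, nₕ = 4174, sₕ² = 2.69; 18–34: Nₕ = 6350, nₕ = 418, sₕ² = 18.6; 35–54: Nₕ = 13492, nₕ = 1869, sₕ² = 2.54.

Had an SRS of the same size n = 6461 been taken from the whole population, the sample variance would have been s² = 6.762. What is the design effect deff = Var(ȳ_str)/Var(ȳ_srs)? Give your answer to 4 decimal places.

Var(ȳ_str) = Σ Wₕ²(1−fₕ)sₕ²/nₕ with Wₕ = Nₕ/37853:
  55–64: (18011/37853)²·(1−4174/18011)·2.69/4174 = 1.1209313 × 10^-4
  18–34: (6350/37853)²·(1−418/6350)·18.6/418 = 0.0011697981
  35–54: (13492/37853)²·(1−1869/13492)·2.54/1869 = 1.4873678 × 10^-4
  → Var(ȳ_str) = 0.001430628.
Var(ȳ_srs) = (1 − 6461/37853)·6.762/6461 = 8.679488 × 10^-4.
deff = 0.001430628 / (8.679488 × 10^-4) = 1.6483.

1.6483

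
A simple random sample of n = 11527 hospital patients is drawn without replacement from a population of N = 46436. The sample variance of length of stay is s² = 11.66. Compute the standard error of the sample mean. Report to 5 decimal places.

0.02758

Under SRS without replacement, Var(ȳ) = (1 − f)·s²/n with f = n/N = 11527/46436 = 0.24823413.
Var(ȳ) = (1 − 0.24823413)·11.66/11527 = 0.75176587·0.0010115381 = 7.6043984 × 10^-4.
SE(ȳ) = √(7.6043984 × 10^-4) = 0.02758.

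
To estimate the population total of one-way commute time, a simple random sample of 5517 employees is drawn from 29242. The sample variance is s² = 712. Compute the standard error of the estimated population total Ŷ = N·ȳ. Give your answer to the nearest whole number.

9462

Var(Ŷ) = N²·Var(ȳ) = N²·(1 − n/N)·s²/n.
f = 5517/29242 = 0.18866699; Var(ȳ) = 0.81133301·712/5517 = 0.10470711.
Var(Ŷ) = 29242² · 0.10470711 = 8.9534481 × 10^7.
SE(Ŷ) = √(8.9534481 × 10^7) = 9462.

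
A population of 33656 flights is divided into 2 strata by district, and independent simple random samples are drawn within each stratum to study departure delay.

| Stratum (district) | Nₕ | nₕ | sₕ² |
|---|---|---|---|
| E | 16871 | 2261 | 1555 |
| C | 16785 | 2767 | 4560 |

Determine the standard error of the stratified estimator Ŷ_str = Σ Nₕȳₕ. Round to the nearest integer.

23607

Var(Ŷ_str) = Σₕ Nₕ²(1 − fₕ)sₕ²/nₕ.
E: 16871²·(1 − 2261/16871)·1555/2261 = 1.6951997 × 10^8.
C: 16785²·(1 − 2767/16785)·4560/2767 = 3.8776007 × 10^8.
Sum = 5.5728004 × 10^8.
SE = √(5.5728004 × 10^8) = 23607.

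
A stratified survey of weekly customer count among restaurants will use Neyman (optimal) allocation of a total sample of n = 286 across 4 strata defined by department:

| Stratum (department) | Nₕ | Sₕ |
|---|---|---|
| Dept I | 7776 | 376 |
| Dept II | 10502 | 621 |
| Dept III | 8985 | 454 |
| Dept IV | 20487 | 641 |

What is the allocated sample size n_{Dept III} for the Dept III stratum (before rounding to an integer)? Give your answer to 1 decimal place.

Neyman allocation: nₕ = n·NₕSₕ / Σⱼ NⱼSⱼ.
Σ NⱼSⱼ = 7776·376 + 10502·621 + 8985·454 + 20487·641 = 2.6656875 × 10^7.
n_{Dept III} = 286·8985·454 / (2.6656875 × 10^7) = 43.8.

43.8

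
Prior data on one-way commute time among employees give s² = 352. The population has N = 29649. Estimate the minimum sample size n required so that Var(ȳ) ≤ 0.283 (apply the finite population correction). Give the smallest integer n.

Without fpc, n₀ = s²/D = 352/0.283 = 1243.8163.
With fpc, (1 − n/N)·s²/n ≤ D requires n ≥ n₀/(1 + n₀/N) = 1243.8163/(1 + 1243.8163/29649) = 1193.7374.
Rounding up, n = 1194.

1194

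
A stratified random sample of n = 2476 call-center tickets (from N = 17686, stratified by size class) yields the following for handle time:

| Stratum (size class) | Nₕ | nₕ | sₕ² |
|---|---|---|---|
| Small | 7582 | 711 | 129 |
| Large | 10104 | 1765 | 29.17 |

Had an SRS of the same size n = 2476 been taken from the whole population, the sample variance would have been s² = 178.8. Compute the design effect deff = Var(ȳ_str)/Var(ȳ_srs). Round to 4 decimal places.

0.5583

Var(ȳ_str) = Σ Wₕ²(1−fₕ)sₕ²/nₕ with Wₕ = Nₕ/17686:
  Small: (7582/17686)²·(1−711/7582)·129/711 = 0.030217922
  Large: (10104/17686)²·(1−1765/10104)·29.17/1765 = 0.0044518425
  → Var(ȳ_str) = 0.034669765.
Var(ȳ_srs) = (1 − 2476/17686)·178.8/2476 = 0.062103556.
deff = 0.034669765 / 0.062103556 = 0.5583.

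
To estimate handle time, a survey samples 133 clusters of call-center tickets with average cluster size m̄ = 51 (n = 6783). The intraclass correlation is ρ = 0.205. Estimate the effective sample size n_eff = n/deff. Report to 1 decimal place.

deff = 1 + (51 − 1)·0.205 = 1 + 10.25 = 11.25.
n_eff = 6783 / 11.25 = 602.9.

602.9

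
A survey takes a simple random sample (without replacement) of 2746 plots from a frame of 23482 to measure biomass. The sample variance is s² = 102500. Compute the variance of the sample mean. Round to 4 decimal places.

Under SRS without replacement, Var(ȳ) = (1 − f)·s²/n with f = n/N = 2746/23482 = 0.11694064.
Var(ȳ) = (1 − 0.11694064)·102500/2746 = 0.88305936·37.327021 = 32.961976.

32.9620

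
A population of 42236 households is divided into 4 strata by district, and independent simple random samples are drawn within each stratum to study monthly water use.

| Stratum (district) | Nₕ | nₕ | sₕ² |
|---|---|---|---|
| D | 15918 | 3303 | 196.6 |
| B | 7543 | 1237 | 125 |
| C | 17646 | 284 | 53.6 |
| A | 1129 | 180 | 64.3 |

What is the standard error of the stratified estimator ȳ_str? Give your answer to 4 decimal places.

Var(ȳ_str) = Σₕ Wₕ²(1 − fₕ)sₕ²/nₕ with Wₕ = Nₕ/N, N = 42236.
D: Wₕ = 0.37688228; term = 0.37688228²·(1 − 0.20750094)·196.6/3303 = 0.0067001594.
B: Wₕ = 0.17859172; term = 0.17859172²·(1 − 0.16399311)·125/1237 = 0.0026944667.
C: Wₕ = 0.41779525; term = 0.41779525²·(1 − 0.01609430)·53.6/284 = 0.032413574.
A: Wₕ = 0.02673075; term = 0.02673075²·(1 − 0.15943313)·64.3/180 = 2.1455224 × 10^-4.
Sum = 0.042022752.
SE = √(0.042022752) = 0.2050.

0.2050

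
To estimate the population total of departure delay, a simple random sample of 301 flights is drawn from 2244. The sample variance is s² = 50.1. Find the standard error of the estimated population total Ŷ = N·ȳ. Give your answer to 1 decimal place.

Var(Ŷ) = N²·Var(ȳ) = N²·(1 − n/N)·s²/n.
f = 301/2244 = 0.13413547; Var(ȳ) = 0.86586453·50.1/301 = 0.14411898.
Var(Ŷ) = 2244² · 0.14411898 = 725716.31.
SE(Ŷ) = √(725716.31) = 851.9.

851.9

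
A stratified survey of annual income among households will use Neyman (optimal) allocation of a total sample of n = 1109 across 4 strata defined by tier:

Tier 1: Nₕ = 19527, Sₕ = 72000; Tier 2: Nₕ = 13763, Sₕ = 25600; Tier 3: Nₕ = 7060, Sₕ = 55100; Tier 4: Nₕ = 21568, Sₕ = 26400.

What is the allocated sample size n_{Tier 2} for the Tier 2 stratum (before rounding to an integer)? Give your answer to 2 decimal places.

143.83

Neyman allocation: nₕ = n·NₕSₕ / Σⱼ NⱼSⱼ.
Σ NⱼSⱼ = 19527·72000 + 13763·25600 + 7060·55100 + 21568·26400 = 2.716678 × 10^9.
n_{Tier 2} = 1109·13763·25600 / (2.716678 × 10^9) = 143.83.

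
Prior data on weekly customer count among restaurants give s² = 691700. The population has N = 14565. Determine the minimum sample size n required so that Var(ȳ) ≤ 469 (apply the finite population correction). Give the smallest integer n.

Without fpc, n₀ = s²/D = 691700/469 = 1474.8401.
With fpc, (1 − n/N)·s²/n ≤ D requires n ≥ n₀/(1 + n₀/N) = 1474.8401/(1 + 1474.8401/14565) = 1339.2307.
Rounding up, n = 1340.

1340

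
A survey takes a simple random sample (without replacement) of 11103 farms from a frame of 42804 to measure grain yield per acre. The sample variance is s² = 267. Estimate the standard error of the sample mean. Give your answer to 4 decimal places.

Under SRS without replacement, Var(ȳ) = (1 − f)·s²/n with f = n/N = 11103/42804 = 0.25939165.
Var(ȳ) = (1 − 0.25939165)·267/11103 = 0.74060835·0.024047555 = 0.01780982.
SE(ȳ) = √(0.01780982) = 0.1335.

0.1335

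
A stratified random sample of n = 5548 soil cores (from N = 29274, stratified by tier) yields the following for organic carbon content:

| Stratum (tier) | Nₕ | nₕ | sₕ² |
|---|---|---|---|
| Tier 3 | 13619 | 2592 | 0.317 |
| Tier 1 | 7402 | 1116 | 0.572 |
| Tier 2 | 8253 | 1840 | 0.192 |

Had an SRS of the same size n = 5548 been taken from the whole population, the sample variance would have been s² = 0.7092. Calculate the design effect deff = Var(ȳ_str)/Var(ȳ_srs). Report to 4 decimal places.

Var(ȳ_str) = Σ Wₕ²(1−fₕ)sₕ²/nₕ with Wₕ = Nₕ/29274:
  Tier 3: (13619/29274)²·(1−2592/13619)·0.317/2592 = 2.1432001 × 10^-5
  Tier 1: (7402/29274)²·(1−1116/7402)·0.572/1116 = 2.7828587 × 10^-5
  Tier 2: (8253/29274)²·(1−1840/8253)·0.192/1840 = 6.4445464 × 10^-6
  → Var(ȳ_str) = 5.5705134 × 10^-5.
Var(ȳ_srs) = (1 − 5548/29274)·0.7092/5548 = 1.0360357 × 10^-4.
deff = (5.5705134 × 10^-5) / (1.0360357 × 10^-4) = 0.5377.

0.5377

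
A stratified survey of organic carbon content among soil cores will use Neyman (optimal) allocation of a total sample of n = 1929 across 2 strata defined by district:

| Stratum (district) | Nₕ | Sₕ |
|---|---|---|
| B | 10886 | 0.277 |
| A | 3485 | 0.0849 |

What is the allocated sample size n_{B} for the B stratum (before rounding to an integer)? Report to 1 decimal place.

Neyman allocation: nₕ = n·NₕSₕ / Σⱼ NⱼSⱼ.
Σ NⱼSⱼ = 10886·0.277 + 3485·0.0849 = 3311.2985.
n_{B} = 1929·10886·0.277 / 3311.2985 = 1756.6.

1756.6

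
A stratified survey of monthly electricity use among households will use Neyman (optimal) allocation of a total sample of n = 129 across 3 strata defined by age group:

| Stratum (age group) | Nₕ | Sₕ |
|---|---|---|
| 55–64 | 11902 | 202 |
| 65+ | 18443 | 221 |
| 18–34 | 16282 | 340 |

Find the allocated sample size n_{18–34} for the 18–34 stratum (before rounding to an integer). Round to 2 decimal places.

59.43

Neyman allocation: nₕ = n·NₕSₕ / Σⱼ NⱼSⱼ.
Σ NⱼSⱼ = 11902·202 + 18443·221 + 16282·340 = 1.2015987 × 10^7.
n_{18–34} = 129·16282·340 / (1.2015987 × 10^7) = 59.43.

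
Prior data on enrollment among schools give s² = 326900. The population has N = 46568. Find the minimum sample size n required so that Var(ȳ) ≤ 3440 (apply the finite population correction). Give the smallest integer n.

95

Without fpc, n₀ = s²/D = 326900/3440 = 95.0291.
With fpc, (1 − n/N)·s²/n ≤ D requires n ≥ n₀/(1 + n₀/N) = 95.0291/(1 + 95.0291/46568) = 94.8356.
Rounding up, n = 95.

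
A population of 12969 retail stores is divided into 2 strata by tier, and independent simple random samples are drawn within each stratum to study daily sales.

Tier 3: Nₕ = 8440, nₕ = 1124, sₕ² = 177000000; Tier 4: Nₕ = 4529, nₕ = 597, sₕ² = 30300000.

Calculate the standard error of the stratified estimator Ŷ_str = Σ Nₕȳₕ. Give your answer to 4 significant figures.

3.260 × 10^6

Var(Ŷ_str) = Σₕ Nₕ²(1 − fₕ)sₕ²/nₕ.
Tier 3: 8440²·(1 − 1124/8440)·177000000/1124 = 9.7235107 × 10^12.
Tier 4: 4529²·(1 − 597/4529)·30300000/597 = 9.0382454 × 10^11.
Sum = 1.0627335 × 10^13.
SE = √(1.0627335 × 10^13) = 3.260 × 10^6.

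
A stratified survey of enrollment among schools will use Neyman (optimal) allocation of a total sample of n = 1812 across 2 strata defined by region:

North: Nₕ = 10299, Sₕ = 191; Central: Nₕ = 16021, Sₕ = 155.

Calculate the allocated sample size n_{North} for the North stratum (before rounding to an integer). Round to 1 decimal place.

Neyman allocation: nₕ = n·NₕSₕ / Σⱼ NⱼSⱼ.
Σ NⱼSⱼ = 10299·191 + 16021·155 = 4.450364 × 10^6.
n_{North} = 1812·10299·191 / (4.450364 × 10^6) = 800.9.

800.9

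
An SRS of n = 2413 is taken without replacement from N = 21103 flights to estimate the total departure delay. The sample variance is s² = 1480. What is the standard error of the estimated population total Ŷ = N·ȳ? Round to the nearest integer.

15554

Var(Ŷ) = N²·Var(ȳ) = N²·(1 − n/N)·s²/n.
f = 2413/21103 = 0.11434393; Var(ȳ) = 0.88565607·1480/2413 = 0.54321218.
Var(Ŷ) = 21103² · 0.54321218 = 2.4191227 × 10^8.
SE(Ŷ) = √(2.4191227 × 10^8) = 15554.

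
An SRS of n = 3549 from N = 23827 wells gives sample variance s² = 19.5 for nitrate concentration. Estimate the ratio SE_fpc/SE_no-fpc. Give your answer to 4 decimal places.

f = n/N = 3549/23827 = 0.14894867.
SE_no-fpc = √(s²/n) = 0.074124932; SE_fpc = √((1−f)s²/n) = 0.068382061.
Ratio = √(1−f) = 0.92252443.

0.9225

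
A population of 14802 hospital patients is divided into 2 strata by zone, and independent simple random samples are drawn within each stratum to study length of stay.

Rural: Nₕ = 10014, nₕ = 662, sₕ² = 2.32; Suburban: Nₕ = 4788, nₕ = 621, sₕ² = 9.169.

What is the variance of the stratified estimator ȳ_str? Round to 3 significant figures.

Var(ȳ_str) = Σₕ Wₕ²(1 − fₕ)sₕ²/nₕ with Wₕ = Nₕ/N, N = 14802.
Rural: Wₕ = 0.67653020; term = 0.67653020²·(1 − 0.06610745)·2.32/662 = 0.0014979637.
Suburban: Wₕ = 0.32346980; term = 0.32346980²·(1 − 0.12969925)·9.169/621 = 0.0013445198.
Sum = 0.0028424835.

0.00284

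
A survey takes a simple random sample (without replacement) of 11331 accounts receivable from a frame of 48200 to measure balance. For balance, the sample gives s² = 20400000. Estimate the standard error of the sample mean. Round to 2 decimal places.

37.11

Under SRS without replacement, Var(ȳ) = (1 − f)·s²/n with f = n/N = 11331/48200 = 0.23508299.
Var(ȳ) = (1 − 0.23508299)·20400000/11331 = 0.76491701·1800.3707 = 1377.1342.
SE(ȳ) = √(1377.1342) = 37.11.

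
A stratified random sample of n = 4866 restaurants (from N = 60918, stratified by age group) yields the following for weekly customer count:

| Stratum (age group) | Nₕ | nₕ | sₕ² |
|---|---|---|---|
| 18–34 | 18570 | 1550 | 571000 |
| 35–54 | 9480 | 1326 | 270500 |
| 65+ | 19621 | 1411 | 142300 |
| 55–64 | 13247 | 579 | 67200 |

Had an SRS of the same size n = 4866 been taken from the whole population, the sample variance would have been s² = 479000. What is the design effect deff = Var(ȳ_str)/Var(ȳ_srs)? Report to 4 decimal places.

Var(ȳ_str) = Σ Wₕ²(1−fₕ)sₕ²/nₕ with Wₕ = Nₕ/60918:
  18–34: (18570/60918)²·(1−1550/18570)·571000/1550 = 31.375062
  35–54: (9480/60918)²·(1−1326/9480)·270500/1326 = 4.2492425
  65+: (19621/60918)²·(1−1411/19621)·142300/1411 = 9.7099657
  55–64: (13247/60918)²·(1−579/13247)·67200/579 = 5.248377
  → Var(ȳ_str) = 50.582647.
Var(ȳ_srs) = (1 − 4866/60918)·479000/4866 = 90.575113.
deff = 50.582647 / 90.575113 = 0.5585.

0.5585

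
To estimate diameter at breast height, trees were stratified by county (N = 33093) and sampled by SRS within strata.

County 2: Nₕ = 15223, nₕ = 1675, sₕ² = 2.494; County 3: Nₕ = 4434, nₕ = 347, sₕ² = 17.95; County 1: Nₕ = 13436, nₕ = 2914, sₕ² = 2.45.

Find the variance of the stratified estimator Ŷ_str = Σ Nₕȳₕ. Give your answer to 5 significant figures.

1.3634 × 10^6

Var(Ŷ_str) = Σₕ Nₕ²(1 − fₕ)sₕ²/nₕ.
County 2: 15223²·(1 − 1675/15223)·2.494/1675 = 307083.92.
County 3: 4434²·(1 − 347/4434)·17.95/347 = 937422.35.
County 1: 13436²·(1 − 2914/13436)·2.45/2914 = 118862.49.
Sum = 1.3633688 × 10^6.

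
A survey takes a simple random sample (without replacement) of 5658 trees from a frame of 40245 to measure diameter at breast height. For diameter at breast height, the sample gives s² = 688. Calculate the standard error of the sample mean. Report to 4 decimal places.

0.3233

Under SRS without replacement, Var(ȳ) = (1 − f)·s²/n with f = n/N = 5658/40245 = 0.14058889.
Var(ȳ) = (1 − 0.14058889)·688/5658 = 0.85941111·0.12159774 = 0.10450245.
SE(ȳ) = √(0.10450245) = 0.3233.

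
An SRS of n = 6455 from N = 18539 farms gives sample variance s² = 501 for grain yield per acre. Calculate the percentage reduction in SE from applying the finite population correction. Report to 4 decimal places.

f = n/N = 6455/18539 = 0.34818491.
SE_no-fpc = √(s²/n) = 0.27859335; SE_fpc = √((1−f)s²/n) = 0.22492252.
Ratio = √(1−f) = 0.80735066. Reduction = 100·(1 − 0.80735066) = 19.2649%.

19.2649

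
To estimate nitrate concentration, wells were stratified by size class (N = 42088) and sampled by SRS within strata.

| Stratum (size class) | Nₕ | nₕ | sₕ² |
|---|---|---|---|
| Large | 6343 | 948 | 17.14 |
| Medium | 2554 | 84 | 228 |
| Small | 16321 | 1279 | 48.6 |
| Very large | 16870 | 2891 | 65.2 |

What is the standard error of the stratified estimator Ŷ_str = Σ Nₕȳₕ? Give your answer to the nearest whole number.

Var(Ŷ_str) = Σₕ Nₕ²(1 − fₕ)sₕ²/nₕ.
Large: 6343²·(1 − 948/6343)·17.14/948 = 618712.14.
Medium: 2554²·(1 − 84/2554)·228/84 = 1.7122746 × 10^7.
Small: 16321²·(1 − 1279/16321)·48.6/1279 = 9.3286344 × 10^6.
Very large: 16870²·(1 − 2891/16870)·65.2/2891 = 5.3185187 × 10^6.
Sum = 3.2388611 × 10^7.
SE = √(3.2388611 × 10^7) = 5691.

5691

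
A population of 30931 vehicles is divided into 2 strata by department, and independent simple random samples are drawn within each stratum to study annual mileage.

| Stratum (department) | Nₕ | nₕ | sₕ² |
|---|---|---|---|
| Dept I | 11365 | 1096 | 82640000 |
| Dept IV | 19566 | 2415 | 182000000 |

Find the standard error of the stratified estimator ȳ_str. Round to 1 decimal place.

188.8

Var(ȳ_str) = Σₕ Wₕ²(1 − fₕ)sₕ²/nₕ with Wₕ = Nₕ/N, N = 30931.
Dept I: Wₕ = 0.36743073; term = 0.36743073²·(1 − 0.09643643)·82640000/1096 = 9197.9157.
Dept IV: Wₕ = 0.63256927; term = 0.63256927²·(1 − 0.12342840)·182000000/2415 = 26433.692.
Sum = 35631.608.
SE = √(35631.608) = 188.8.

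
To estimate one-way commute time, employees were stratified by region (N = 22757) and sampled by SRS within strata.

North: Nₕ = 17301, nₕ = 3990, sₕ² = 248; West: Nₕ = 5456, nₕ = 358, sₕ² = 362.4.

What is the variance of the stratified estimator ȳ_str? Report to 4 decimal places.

0.0820

Var(ȳ_str) = Σₕ Wₕ²(1 − fₕ)sₕ²/nₕ with Wₕ = Nₕ/N, N = 22757.
North: Wₕ = 0.76024959; term = 0.76024959²·(1 − 0.23062251)·248/3990 = 0.02763953.
West: Wₕ = 0.23975041; term = 0.23975041²·(1 − 0.06561584)·362.4/358 = 0.054368748.
Sum = 0.082008278.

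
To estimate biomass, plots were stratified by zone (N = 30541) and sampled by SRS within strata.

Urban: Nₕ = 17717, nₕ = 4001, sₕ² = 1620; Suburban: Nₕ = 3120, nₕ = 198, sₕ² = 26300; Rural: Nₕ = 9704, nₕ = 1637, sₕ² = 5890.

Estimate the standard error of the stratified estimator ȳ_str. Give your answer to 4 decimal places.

Var(ȳ_str) = Σₕ Wₕ²(1 − fₕ)sₕ²/nₕ with Wₕ = Nₕ/N, N = 30541.
Urban: Wₕ = 0.58010543; term = 0.58010543²·(1 − 0.22582830)·1620/4001 = 0.10548668.
Suburban: Wₕ = 0.10215776; term = 0.10215776²·(1 − 0.06346154)·26300/198 = 1.2982516.
Rural: Wₕ = 0.31773681; term = 0.31773681²·(1 − 0.16869332)·5890/1637 = 0.30196941.
Sum = 1.7057077.
SE = √(1.7057077) = 1.3060.

1.3060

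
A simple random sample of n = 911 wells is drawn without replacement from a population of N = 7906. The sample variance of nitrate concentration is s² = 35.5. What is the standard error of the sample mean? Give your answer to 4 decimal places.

0.1857

Under SRS without replacement, Var(ȳ) = (1 − f)·s²/n with f = n/N = 911/7906 = 0.11522894.
Var(ȳ) = (1 − 0.11522894)·35.5/911 = 0.88477106·0.038968167 = 0.034477906.
SE(ȳ) = √(0.034477906) = 0.1857.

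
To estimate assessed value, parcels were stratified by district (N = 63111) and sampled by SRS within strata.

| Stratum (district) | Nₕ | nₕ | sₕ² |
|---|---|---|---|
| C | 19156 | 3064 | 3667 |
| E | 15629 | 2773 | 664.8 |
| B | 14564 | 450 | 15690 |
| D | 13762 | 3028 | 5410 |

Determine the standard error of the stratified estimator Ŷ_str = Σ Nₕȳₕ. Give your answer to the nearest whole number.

88589

Var(Ŷ_str) = Σₕ Nₕ²(1 − fₕ)sₕ²/nₕ.
C: 19156²·(1 − 3064/19156)·3667/3064 = 3.6892408 × 10^8.
E: 15629²·(1 − 2773/15629)·664.8/2773 = 4.8170172 × 10^7.
B: 14564²·(1 − 450/14564)·15690/450 = 7.1670629 × 10^9.
D: 13762²·(1 − 3028/13762)·5410/3028 = 2.6392744 × 10^8.
Sum = 7.8480846 × 10^9.
SE = √(7.8480846 × 10^9) = 88589.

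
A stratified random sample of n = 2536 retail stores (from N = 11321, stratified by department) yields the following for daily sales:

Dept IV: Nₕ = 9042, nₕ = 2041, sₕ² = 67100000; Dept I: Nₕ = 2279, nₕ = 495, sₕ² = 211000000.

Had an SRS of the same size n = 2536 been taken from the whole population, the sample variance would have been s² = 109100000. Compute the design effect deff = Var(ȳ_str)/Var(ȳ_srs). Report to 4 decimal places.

0.8915

Var(ȳ_str) = Σ Wₕ²(1−fₕ)sₕ²/nₕ with Wₕ = Nₕ/11321:
  Dept IV: (9042/11321)²·(1−2041/9042)·67100000/2041 = 16238.074
  Dept I: (2279/11321)²·(1−495/2279)·211000000/495 = 13522.184
  → Var(ȳ_str) = 29760.258.
Var(ȳ_srs) = (1 − 2536/11321)·109100000/2536 = 33383.547.
deff = 29760.258 / 33383.547 = 0.8915.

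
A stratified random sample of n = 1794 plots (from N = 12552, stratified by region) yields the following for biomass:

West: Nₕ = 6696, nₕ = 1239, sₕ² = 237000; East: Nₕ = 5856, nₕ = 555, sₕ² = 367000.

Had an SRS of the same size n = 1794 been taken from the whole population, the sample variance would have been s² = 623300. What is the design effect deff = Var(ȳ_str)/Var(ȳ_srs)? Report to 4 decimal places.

0.5865

Var(ȳ_str) = Σ Wₕ²(1−fₕ)sₕ²/nₕ with Wₕ = Nₕ/12552:
  West: (6696/12552)²·(1−1239/6696)·237000/1239 = 44.362966
  East: (5856/12552)²·(1−555/5856)·367000/555 = 130.2885
  → Var(ȳ_str) = 174.65147.
Var(ȳ_srs) = (1 − 1794/12552)·623300/1794 = 297.77847.
deff = 174.65147 / 297.77847 = 0.5865.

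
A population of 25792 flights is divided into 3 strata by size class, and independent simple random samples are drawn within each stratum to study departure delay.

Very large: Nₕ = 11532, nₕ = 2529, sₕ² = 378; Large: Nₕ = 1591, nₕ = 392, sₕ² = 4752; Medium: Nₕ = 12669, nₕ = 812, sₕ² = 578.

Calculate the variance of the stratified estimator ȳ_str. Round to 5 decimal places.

0.21883

Var(ȳ_str) = Σₕ Wₕ²(1 − fₕ)sₕ²/nₕ with Wₕ = Nₕ/N, N = 25792.
Very large: Wₕ = 0.44711538; term = 0.44711538²·(1 − 0.21930281)·378/2529 = 0.023327318.
Large: Wₕ = 0.06168579; term = 0.06168579²·(1 − 0.24638592)·4752/392 = 0.034762395.
Medium: Wₕ = 0.49119882; term = 0.49119882²·(1 − 0.06409346)·578/812 = 0.16073813.
Sum = 0.21882784.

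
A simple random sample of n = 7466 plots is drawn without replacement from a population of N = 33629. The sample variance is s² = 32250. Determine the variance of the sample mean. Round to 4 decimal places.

3.3606

Under SRS without replacement, Var(ȳ) = (1 − f)·s²/n with f = n/N = 7466/33629 = 0.22201076.
Var(ȳ) = (1 − 0.22201076)·32250/7466 = 0.77798924·4.3195821 = 3.3605884.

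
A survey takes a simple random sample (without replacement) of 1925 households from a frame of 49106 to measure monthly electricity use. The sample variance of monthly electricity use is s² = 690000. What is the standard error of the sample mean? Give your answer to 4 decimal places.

Under SRS without replacement, Var(ȳ) = (1 − f)·s²/n with f = n/N = 1925/49106 = 0.03920091.
Var(ȳ) = (1 − 0.03920091)·690000/1925 = 0.96079909·358.44156 = 344.39032.
SE(ȳ) = √(344.39032) = 18.5578.

18.5578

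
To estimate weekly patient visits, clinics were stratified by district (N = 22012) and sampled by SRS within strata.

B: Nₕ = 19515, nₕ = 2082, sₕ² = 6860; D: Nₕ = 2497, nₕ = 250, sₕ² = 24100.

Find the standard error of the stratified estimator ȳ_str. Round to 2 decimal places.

1.85

Var(ȳ_str) = Σₕ Wₕ²(1 − fₕ)sₕ²/nₕ with Wₕ = Nₕ/N, N = 22012.
B: Wₕ = 0.88656188; term = 0.88656188²·(1 − 0.10668716)·6860/2082 = 2.3134764.
D: Wₕ = 0.11343812; term = 0.11343812²·(1 − 0.10012014)·24100/250 = 1.1162967.
Sum = 3.4297731.
SE = √(3.4297731) = 1.85.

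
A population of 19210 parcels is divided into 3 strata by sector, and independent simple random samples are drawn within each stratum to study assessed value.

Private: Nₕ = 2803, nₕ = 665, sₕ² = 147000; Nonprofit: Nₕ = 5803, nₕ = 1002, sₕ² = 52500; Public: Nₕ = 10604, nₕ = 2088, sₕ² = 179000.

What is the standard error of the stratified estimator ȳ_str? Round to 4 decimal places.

Var(ȳ_str) = Σₕ Wₕ²(1 − fₕ)sₕ²/nₕ with Wₕ = Nₕ/N, N = 19210.
Private: Wₕ = 0.14591359; term = 0.14591359²·(1 − 0.23724581)·147000/665 = 3.5898124.
Nonprofit: Wₕ = 0.30208225; term = 0.30208225²·(1 − 0.17266931)·52500/1002 = 3.9556798.
Public: Wₕ = 0.55200416; term = 0.55200416²·(1 − 0.19690683)·179000/2088 = 20.978439.
Sum = 28.523931.
SE = √(28.523931) = 5.3408.

5.3408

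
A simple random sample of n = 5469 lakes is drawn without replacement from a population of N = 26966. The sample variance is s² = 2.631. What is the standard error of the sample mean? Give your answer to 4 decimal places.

0.0196

Under SRS without replacement, Var(ȳ) = (1 − f)·s²/n with f = n/N = 5469/26966 = 0.20281095.
Var(ȳ) = (1 − 0.20281095)·2.631/5469 = 0.79718905·4.8107515 × 10^-4 = 3.8350784 × 10^-4.
SE(ȳ) = √(3.8350784 × 10^-4) = 0.0196.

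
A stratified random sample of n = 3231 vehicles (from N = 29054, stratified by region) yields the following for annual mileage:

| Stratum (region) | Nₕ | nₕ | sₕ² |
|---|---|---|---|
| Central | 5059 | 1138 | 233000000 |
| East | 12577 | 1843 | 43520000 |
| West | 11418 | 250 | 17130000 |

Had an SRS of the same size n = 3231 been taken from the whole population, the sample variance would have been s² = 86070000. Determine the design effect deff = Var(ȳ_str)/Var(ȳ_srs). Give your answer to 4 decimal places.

Var(ȳ_str) = Σ Wₕ²(1−fₕ)sₕ²/nₕ with Wₕ = Nₕ/29054:
  Central: (5059/29054)²·(1−1138/5059)·233000000/1138 = 4811.3097
  East: (12577/29054)²·(1−1843/12577)·43520000/1843 = 3776.5074
  West: (11418/29054)²·(1−250/11418)·17130000/250 = 10350.729
  → Var(ȳ_str) = 18938.546.
Var(ȳ_srs) = (1 − 3231/29054)·86070000/3231 = 23676.397.
deff = 18938.546 / 23676.397 = 0.7999.

0.7999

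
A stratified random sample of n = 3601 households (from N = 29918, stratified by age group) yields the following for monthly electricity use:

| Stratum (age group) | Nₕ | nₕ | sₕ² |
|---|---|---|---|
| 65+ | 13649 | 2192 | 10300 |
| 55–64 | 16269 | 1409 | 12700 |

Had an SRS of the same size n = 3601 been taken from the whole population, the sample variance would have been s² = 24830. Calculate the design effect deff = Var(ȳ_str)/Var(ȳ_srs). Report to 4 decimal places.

0.5367

Var(ȳ_str) = Σ Wₕ²(1−fₕ)sₕ²/nₕ with Wₕ = Nₕ/29918:
  65+: (13649/29918)²·(1−2192/13649)·10300/2192 = 0.82092467
  55–64: (16269/29918)²·(1−1409/16269)·12700/1409 = 2.434486
  → Var(ȳ_str) = 3.2554107.
Var(ȳ_srs) = (1 − 3601/29918)·24830/3601 = 6.0653717.
deff = 3.2554107 / 6.0653717 = 0.5367.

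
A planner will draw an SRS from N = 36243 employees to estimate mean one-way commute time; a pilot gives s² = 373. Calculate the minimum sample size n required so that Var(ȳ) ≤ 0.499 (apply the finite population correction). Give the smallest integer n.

733

Without fpc, n₀ = s²/D = 373/0.499 = 747.4950.
With fpc, (1 − n/N)·s²/n ≤ D requires n ≥ n₀/(1 + n₀/N) = 747.4950/(1 + 747.4950/36243) = 732.3898.
Rounding up, n = 733.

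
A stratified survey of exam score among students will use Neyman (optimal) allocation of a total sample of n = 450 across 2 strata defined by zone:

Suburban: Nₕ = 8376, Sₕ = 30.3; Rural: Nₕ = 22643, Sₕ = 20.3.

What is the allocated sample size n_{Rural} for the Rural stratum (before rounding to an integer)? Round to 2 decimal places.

289.92

Neyman allocation: nₕ = n·NₕSₕ / Σⱼ NⱼSⱼ.
Σ NⱼSⱼ = 8376·30.3 + 22643·20.3 = 713445.7.
n_{Rural} = 450·22643·20.3 / 713445.7 = 289.92.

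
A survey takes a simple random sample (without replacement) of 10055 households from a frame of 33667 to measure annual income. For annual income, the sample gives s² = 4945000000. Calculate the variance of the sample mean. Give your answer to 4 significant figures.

344900

Under SRS without replacement, Var(ȳ) = (1 − f)·s²/n with f = n/N = 10055/33667 = 0.29866041.
Var(ȳ) = (1 − 0.29866041)·4945000000/10055 = 0.70133959·491795.13 = 344915.39.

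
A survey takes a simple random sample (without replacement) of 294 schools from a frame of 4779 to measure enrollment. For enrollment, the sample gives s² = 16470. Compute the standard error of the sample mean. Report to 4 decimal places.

Under SRS without replacement, Var(ȳ) = (1 − f)·s²/n with f = n/N = 294/4779 = 0.06151915.
Var(ȳ) = (1 − 0.06151915)·16470/294 = 0.93848085·56.020408 = 52.57408.
SE(ȳ) = √(52.57408) = 7.2508.

7.2508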